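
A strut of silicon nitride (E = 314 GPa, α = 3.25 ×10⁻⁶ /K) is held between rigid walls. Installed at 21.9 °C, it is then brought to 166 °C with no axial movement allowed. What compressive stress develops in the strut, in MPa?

ΔT = 144.1 K. Constrained thermal stress σ = E·α·ΔT = 314.0×10³ MPa × 3.25×10⁻⁶ × 144.1 = 147 MPa (compressive).

147 MPa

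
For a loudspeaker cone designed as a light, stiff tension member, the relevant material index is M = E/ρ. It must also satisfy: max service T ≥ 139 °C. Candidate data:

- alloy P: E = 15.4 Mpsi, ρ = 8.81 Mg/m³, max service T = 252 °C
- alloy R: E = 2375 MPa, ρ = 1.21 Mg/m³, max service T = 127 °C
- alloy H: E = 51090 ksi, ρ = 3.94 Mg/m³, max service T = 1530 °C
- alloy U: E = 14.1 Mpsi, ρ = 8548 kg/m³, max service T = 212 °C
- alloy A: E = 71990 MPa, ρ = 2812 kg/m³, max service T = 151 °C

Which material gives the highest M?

alloy H

Screen on constraints: max service T ≥ 139 °C. Survivors: alloy P, alloy H, alloy U, alloy A.
After converting to SI:
  alloy P: E = 106.2 GPa, ρ = 8810 kg/m³
  alloy H: E = 352.3 GPa, ρ = 3940 kg/m³
  alloy U: E = 97.22 GPa, ρ = 8548 kg/m³
  alloy A: E = 71.99 GPa, ρ = 2812 kg/m³
  alloy H: M = 89.4 MN·m/kg
  alloy A: M = 25.6 MN·m/kg
  alloy P: M = 12.1 MN·m/kg
  alloy U: M = 11.4 MN·m/kg
Alloy H has the largest M.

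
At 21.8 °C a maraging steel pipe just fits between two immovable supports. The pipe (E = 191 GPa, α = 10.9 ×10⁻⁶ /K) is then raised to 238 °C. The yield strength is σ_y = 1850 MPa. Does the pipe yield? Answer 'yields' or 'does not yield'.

does not yield

ΔT = 216.2 K. Constrained thermal stress σ = E·α·ΔT = 191.0×10³ MPa × 10.9×10⁻⁶ × 216.2 = 450 MPa (compressive).
Compare to σ_y = 1850 MPa: σ < σ_y, so it does not yield.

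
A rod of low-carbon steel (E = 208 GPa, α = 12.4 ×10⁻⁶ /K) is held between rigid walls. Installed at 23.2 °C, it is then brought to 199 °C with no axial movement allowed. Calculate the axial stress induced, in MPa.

ΔT = 175.8 K. Constrained thermal stress σ = E·α·ΔT = 208.0×10³ MPa × 12.4×10⁻⁶ × 175.8 = 453 MPa (compressive).

453 MPa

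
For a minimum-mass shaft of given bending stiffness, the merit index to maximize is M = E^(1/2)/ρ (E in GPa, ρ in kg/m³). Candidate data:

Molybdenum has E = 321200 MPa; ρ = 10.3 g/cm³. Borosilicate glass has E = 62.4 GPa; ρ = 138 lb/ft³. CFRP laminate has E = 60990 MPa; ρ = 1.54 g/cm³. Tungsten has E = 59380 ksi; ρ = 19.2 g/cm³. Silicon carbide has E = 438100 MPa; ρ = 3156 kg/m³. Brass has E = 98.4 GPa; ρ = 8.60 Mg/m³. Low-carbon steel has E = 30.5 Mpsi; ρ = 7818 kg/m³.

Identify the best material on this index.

In SI units:
  molybdenum: E = 321.2 GPa, ρ = 10300 kg/m³
  borosilicate glass: E = 62.40 GPa, ρ = 2211 kg/m³
  CFRP laminate: E = 60.99 GPa, ρ = 1540 kg/m³
  tungsten: E = 409.4 GPa, ρ = 19200 kg/m³
  silicon carbide: E = 438.1 GPa, ρ = 3156 kg/m³
  brass: E = 98.40 GPa, ρ = 8600 kg/m³
  low-carbon steel: E = 210.3 GPa, ρ = 7818 kg/m³
  silicon carbide: M = 6.63×10⁻³
  CFRP laminate: M = 5.07×10⁻³
  borosilicate glass: M = 3.57×10⁻³
  low-carbon steel: M = 1.85×10⁻³
  molybdenum: M = 1.74×10⁻³
  brass: M = 1.15×10⁻³
  tungsten: M = 1.05×10⁻³
Silicon carbide ranks first.

silicon carbide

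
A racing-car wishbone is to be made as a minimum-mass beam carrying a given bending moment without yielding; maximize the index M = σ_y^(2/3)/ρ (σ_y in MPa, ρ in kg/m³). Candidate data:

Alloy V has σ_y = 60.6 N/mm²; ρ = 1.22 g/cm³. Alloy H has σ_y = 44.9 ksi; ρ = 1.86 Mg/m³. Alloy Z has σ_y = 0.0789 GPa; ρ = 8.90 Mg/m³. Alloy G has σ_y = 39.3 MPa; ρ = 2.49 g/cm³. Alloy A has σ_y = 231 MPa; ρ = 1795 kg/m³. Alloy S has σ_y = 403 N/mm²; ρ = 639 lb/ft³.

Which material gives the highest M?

Putting every candidate on a common basis:
  alloy V: σ_y = 60.60 MPa, ρ = 1220 kg/m³
  alloy H: σ_y = 309.6 MPa, ρ = 1860 kg/m³
  alloy Z: σ_y = 78.90 MPa, ρ = 8900 kg/m³
  alloy G: σ_y = 39.30 MPa, ρ = 2490 kg/m³
  alloy A: σ_y = 231.0 MPa, ρ = 1795 kg/m³
  alloy S: σ_y = 403.0 MPa, ρ = 10240 kg/m³
  alloy H: M = 24.6×10⁻³
  alloy A: M = 21.0×10⁻³
  alloy V: M = 12.6×10⁻³
  alloy S: M = 5.33×10⁻³
  alloy G: M = 4.64×10⁻³
  alloy Z: M = 2.07×10⁻³
Highest index: alloy H.

alloy H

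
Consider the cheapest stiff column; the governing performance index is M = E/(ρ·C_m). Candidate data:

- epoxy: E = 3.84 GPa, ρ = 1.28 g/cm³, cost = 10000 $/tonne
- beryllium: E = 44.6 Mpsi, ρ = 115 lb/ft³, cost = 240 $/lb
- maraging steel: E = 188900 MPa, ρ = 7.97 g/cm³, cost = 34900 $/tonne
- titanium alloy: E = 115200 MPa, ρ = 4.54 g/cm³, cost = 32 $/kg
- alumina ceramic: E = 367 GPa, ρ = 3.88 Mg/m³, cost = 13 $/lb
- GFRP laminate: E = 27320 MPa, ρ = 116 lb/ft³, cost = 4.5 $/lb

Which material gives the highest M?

alumina ceramic

Normalizing units and computing the index:
  epoxy: E = 3.840 GPa, ρ = 1280 kg/m³, cost = 10.00 $/kg
  beryllium: E = 307.5 GPa, ρ = 1842 kg/m³, cost = 529.1 $/kg
  maraging steel: E = 188.9 GPa, ρ = 7970 kg/m³, cost = 34.90 $/kg
  titanium alloy: E = 115.2 GPa, ρ = 4540 kg/m³, cost = 32.00 $/kg
  alumina ceramic: E = 367.0 GPa, ρ = 3880 kg/m³, cost = 28.66 $/kg
  GFRP laminate: E = 27.32 GPa, ρ = 1858 kg/m³, cost = 9.921 $/kg
  alumina ceramic: M = 3.30 MN·m per $
  GFRP laminate: M = 1.48 MN·m per $
  titanium alloy: M = 0.793 MN·m per $
  maraging steel: M = 0.679 MN·m per $
  beryllium: M = 0.315 MN·m per $
  epoxy: M = 0.300 MN·m per $
The maximum is for alumina ceramic.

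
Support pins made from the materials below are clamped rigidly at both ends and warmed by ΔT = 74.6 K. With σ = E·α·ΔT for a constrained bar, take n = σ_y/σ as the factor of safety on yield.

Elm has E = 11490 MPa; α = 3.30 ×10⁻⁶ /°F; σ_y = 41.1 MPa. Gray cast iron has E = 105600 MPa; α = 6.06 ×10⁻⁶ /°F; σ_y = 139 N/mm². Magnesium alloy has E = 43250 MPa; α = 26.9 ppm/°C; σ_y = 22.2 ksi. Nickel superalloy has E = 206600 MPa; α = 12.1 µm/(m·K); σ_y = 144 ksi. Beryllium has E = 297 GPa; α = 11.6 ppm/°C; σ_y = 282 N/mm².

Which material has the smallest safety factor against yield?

Per material, after unit conversion:
  elm: E = 11.49, α = 5.94, σ_y = 41.10 → σ = 5.09 MPa, n = 8.07
  gray cast iron: E = 105.6, α = 10.9, σ_y = 139.0 → σ = 85.9 MPa, n = 1.62
  magnesium alloy: E = 43.25, α = 26.9, σ_y = 153.1 → σ = 86.8 MPa, n = 1.76
  nickel superalloy: E = 206.6, α = 12.1, σ_y = 992.8 → σ = 186 MPa, n = 5.32
  beryllium: E = 297.0, α = 11.6, σ_y = 282.0 → σ = 257 MPa, n = 1.10
Beryllium has the lowest safety factor, n = 1.10.

beryllium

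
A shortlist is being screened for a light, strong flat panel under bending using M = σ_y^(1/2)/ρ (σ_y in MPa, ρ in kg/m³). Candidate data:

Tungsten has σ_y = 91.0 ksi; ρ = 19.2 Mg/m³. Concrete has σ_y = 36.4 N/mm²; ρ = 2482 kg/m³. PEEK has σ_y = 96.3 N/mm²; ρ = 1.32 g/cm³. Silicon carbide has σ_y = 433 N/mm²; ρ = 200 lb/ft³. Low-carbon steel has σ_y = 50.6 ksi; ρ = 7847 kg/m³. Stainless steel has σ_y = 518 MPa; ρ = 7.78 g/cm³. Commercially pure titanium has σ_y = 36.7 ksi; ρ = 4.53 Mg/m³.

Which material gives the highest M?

Convert each candidate to consistent units, then evaluate M:
  tungsten: σ_y = 627.4 MPa, ρ = 19200 kg/m³
  concrete: σ_y = 36.40 MPa, ρ = 2482 kg/m³
  PEEK: σ_y = 96.30 MPa, ρ = 1320 kg/m³
  silicon carbide: σ_y = 433.0 MPa, ρ = 3204 kg/m³
  low-carbon steel: σ_y = 348.9 MPa, ρ = 7847 kg/m³
  stainless steel: σ_y = 518.0 MPa, ρ = 7780 kg/m³
  commercially pure titanium: σ_y = 253.0 MPa, ρ = 4530 kg/m³
  PEEK: M = 7.43×10⁻³
  silicon carbide: M = 6.50×10⁻³
  commercially pure titanium: M = 3.51×10⁻³
  stainless steel: M = 2.93×10⁻³
  concrete: M = 2.43×10⁻³
  low-carbon steel: M = 2.38×10⁻³
  tungsten: M = 1.30×10⁻³
PEEK ranks first.

PEEK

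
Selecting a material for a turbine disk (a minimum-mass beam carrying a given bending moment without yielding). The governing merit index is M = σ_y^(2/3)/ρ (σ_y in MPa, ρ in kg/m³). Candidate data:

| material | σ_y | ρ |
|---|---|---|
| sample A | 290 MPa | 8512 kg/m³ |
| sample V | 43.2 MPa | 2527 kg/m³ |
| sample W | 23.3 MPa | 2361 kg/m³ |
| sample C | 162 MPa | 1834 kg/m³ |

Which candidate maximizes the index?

Computing M directly (units already consistent):
  sample C: M = 16.2×10⁻³
  sample A: M = 5.15×10⁻³
  sample V: M = 4.87×10⁻³
  sample W: M = 3.46×10⁻³
Highest index: sample C.

sample C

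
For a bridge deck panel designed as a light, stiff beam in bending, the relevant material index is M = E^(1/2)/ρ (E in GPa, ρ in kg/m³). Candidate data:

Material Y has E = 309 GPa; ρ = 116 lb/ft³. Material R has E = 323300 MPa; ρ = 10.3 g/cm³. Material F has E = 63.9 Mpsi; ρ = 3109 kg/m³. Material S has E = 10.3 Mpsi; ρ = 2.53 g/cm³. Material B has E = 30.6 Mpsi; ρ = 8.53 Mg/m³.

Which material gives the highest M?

material Y

Convert each candidate to consistent units, then evaluate M:
  material Y: E = 309.0 GPa, ρ = 1858 kg/m³
  material R: E = 323.3 GPa, ρ = 10300 kg/m³
  material F: E = 440.6 GPa, ρ = 3109 kg/m³
  material S: E = 71.02 GPa, ρ = 2530 kg/m³
  material B: E = 211.0 GPa, ρ = 8530 kg/m³
  material Y: M = 9.46×10⁻³
  material F: M = 6.75×10⁻³
  material S: M = 3.33×10⁻³
  material R: M = 1.75×10⁻³
  material B: M = 1.70×10⁻³
Highest index: material Y.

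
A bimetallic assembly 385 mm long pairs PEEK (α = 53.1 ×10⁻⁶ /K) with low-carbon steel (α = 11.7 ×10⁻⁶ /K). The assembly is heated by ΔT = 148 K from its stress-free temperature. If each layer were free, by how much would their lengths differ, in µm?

2360 µm

Δα = |53.1 − 11.7|×10⁻⁶/K = 41.4×10⁻⁶/K.
ΔL_mismatch = Δα·L·ΔT = 41.4×10⁻⁶ × 385.0 mm × 148.0 K = 2360 µm.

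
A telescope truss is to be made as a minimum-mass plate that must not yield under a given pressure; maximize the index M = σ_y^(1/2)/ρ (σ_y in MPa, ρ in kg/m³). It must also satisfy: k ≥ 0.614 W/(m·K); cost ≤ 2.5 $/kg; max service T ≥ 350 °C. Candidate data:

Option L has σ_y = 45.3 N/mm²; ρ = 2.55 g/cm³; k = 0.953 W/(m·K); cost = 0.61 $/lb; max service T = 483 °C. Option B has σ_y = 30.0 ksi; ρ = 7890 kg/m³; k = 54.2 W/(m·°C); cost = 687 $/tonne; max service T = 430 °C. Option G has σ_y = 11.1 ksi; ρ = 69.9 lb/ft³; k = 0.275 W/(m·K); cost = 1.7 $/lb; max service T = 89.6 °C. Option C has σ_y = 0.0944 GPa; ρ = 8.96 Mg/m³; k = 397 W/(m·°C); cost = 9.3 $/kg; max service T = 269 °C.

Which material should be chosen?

Screen on constraints: k ≥ 0.614 W/(m·K); cost ≤ 2.5 $/kg; max service T ≥ 350 °C. Survivors: option L, option B.
In SI units:
  option L: σ_y = 45.30 MPa, ρ = 2550 kg/m³
  option B: σ_y = 206.8 MPa, ρ = 7890 kg/m³
  option L: M = 2.64×10⁻³
  option B: M = 1.82×10⁻³
Option L ranks first.

option L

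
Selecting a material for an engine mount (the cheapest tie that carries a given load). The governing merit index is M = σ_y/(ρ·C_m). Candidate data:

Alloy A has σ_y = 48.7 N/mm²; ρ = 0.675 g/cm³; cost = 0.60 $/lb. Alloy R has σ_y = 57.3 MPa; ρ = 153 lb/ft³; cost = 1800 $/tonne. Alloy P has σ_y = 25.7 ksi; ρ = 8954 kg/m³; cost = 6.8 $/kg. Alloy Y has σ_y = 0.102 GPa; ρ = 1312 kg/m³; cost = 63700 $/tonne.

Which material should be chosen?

alloy A

Normalizing units and computing the index:
  alloy A: σ_y = 48.70 MPa, ρ = 675.0 kg/m³, cost = 1.323 $/kg
  alloy R: σ_y = 57.30 MPa, ρ = 2451 kg/m³, cost = 1.800 $/kg
  alloy P: σ_y = 177.2 MPa, ρ = 8954 kg/m³, cost = 6.800 $/kg
  alloy Y: σ_y = 102.0 MPa, ρ = 1312 kg/m³, cost = 63.70 $/kg
  alloy A: M = 54.5 kN·m per $
  alloy R: M = 13.0 kN·m per $
  alloy P: M = 2.91 kN·m per $
  alloy Y: M = 1.22 kN·m per $
Alloy A ranks first.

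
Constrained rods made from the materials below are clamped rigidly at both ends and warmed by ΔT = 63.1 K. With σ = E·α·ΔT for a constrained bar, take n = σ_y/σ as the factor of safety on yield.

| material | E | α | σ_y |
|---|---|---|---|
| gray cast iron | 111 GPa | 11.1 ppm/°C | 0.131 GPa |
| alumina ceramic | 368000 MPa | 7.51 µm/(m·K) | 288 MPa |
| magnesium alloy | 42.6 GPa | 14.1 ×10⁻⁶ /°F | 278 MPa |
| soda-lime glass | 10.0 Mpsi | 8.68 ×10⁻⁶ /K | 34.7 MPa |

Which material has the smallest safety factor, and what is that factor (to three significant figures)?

soda-lime glass, n = 0.919

Per material, after unit conversion:
  gray cast iron: E = 111.0, α = 11.1, σ_y = 131.0 → σ = 77.7 MPa, n = 1.68
  alumina ceramic: E = 368.0, α = 7.51, σ_y = 288.0 → σ = 174 MPa, n = 1.65
  magnesium alloy: E = 42.60, α = 25.4, σ_y = 278.0 → σ = 68.2 MPa, n = 4.07
  soda-lime glass: E = 68.95, α = 8.68, σ_y = 34.70 → σ = 37.8 MPa, n = 0.919
Soda-lime glass has the lowest safety factor, n = 0.919.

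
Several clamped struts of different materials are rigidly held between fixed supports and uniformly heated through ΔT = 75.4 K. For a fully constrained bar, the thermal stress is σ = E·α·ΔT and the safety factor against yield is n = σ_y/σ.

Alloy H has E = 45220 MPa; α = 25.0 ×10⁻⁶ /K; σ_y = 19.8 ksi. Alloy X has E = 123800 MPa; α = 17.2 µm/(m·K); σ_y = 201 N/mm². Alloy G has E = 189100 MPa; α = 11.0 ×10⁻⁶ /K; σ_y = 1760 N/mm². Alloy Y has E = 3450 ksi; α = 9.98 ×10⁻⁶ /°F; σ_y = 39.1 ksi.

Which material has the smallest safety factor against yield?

alloy X

In consistent units (E in GPa, α in ×10⁻⁶/K, σ_y in MPa):
  alloy H: E = 45.22, α = 25.0, σ_y = 136.5 → σ = 85.2 MPa, n = 1.60
  alloy X: E = 123.8, α = 17.2, σ_y = 201.0 → σ = 161 MPa, n = 1.25
  alloy G: E = 189.1, α = 11.0, σ_y = 1760 → σ = 157 MPa, n = 11.2
  alloy Y: E = 23.79, α = 18.0, σ_y = 269.6 → σ = 32.2 MPa, n = 8.37
The minimum is alloy X at n = 1.25.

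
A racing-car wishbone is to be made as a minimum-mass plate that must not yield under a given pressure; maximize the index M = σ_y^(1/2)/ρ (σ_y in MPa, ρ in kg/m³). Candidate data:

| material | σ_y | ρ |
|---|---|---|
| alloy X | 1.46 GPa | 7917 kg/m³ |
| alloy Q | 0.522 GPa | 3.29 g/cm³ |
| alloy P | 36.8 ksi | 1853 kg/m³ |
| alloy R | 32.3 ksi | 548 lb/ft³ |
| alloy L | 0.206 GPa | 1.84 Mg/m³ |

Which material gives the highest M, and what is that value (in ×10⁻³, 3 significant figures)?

alloy P, M = 8.60×10⁻³

In SI units:
  alloy X: σ_y = 1460 MPa, ρ = 7917 kg/m³
  alloy Q: σ_y = 522.0 MPa, ρ = 3290 kg/m³
  alloy P: σ_y = 253.7 MPa, ρ = 1853 kg/m³
  alloy R: σ_y = 222.7 MPa, ρ = 8778 kg/m³
  alloy L: σ_y = 206.0 MPa, ρ = 1840 kg/m³
  alloy P: M = 8.60×10⁻³
  alloy L: M = 7.80×10⁻³
  alloy Q: M = 6.94×10⁻³
  alloy X: M = 4.83×10⁻³
  alloy R: M = 1.70×10⁻³
Highest index: alloy P.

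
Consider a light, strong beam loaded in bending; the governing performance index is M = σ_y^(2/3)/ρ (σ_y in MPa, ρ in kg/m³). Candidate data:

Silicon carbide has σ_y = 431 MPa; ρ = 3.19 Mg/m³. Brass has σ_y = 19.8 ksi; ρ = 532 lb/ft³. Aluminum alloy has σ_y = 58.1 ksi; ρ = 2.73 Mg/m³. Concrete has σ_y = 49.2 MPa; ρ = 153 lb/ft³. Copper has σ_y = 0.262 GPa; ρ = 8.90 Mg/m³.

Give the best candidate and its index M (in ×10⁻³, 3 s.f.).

aluminum alloy, M = 19.9×10⁻³

Normalizing units and computing the index:
  silicon carbide: σ_y = 431.0 MPa, ρ = 3190 kg/m³
  brass: σ_y = 136.5 MPa, ρ = 8522 kg/m³
  aluminum alloy: σ_y = 400.6 MPa, ρ = 2730 kg/m³
  concrete: σ_y = 49.20 MPa, ρ = 2451 kg/m³
  copper: σ_y = 262.0 MPa, ρ = 8900 kg/m³
  aluminum alloy: M = 19.9×10⁻³
  silicon carbide: M = 17.9×10⁻³
  concrete: M = 5.48×10⁻³
  copper: M = 4.60×10⁻³
  brass: M = 3.11×10⁻³
Highest index: aluminum alloy.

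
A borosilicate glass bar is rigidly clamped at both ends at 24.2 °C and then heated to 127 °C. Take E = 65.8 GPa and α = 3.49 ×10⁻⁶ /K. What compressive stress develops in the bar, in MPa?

23.6 MPa

ΔT = 102.8 K. Constrained thermal stress σ = E·α·ΔT = 65.80×10³ MPa × 3.49×10⁻⁶ × 102.8 = 23.6 MPa (compressive).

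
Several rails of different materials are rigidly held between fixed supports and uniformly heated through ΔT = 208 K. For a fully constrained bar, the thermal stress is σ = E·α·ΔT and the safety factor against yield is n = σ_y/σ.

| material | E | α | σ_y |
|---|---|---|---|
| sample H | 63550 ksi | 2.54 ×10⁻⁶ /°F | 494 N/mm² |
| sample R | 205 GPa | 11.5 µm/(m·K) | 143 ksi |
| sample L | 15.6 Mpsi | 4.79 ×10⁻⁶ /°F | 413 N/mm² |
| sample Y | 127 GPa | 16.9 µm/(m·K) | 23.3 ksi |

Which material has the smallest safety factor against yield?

sample Y

Per material, after unit conversion:
  sample H: E = 438.2, α = 4.57, σ_y = 494.0 → σ = 417 MPa, n = 1.19
  sample R: E = 205.0, α = 11.5, σ_y = 986.0 → σ = 490 MPa, n = 2.01
  sample L: E = 107.6, α = 8.62, σ_y = 413.0 → σ = 193 MPa, n = 2.14
  sample Y: E = 127.0, α = 16.9, σ_y = 160.6 → σ = 446 MPa, n = 0.360
Smallest n: sample Y with n = 0.360.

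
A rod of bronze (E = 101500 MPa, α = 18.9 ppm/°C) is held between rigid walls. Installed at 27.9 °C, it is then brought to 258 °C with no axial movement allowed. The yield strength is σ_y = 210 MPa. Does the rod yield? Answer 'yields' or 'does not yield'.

E = 101500 MPa = 101.5 GPa.
ΔT = 230.1 K. Constrained thermal stress σ = E·α·ΔT = 101.5×10³ MPa × 18.9×10⁻⁶ × 230.1 = 441 MPa (compressive).
Compare to σ_y = 210 MPa: σ ≥ σ_y, so it yields.

yields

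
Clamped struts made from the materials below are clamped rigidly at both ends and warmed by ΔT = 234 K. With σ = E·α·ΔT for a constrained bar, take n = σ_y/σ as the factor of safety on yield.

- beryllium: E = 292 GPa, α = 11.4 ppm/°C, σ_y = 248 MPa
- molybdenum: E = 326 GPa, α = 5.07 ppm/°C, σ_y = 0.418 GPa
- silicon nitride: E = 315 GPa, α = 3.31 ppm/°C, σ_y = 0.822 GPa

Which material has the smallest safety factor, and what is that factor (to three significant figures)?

Converting E to GPa, α to ×10⁻⁶/K, σ_y to MPa, then σ and n for each:
  beryllium: E = 292.0, α = 11.4, σ_y = 248.0 → σ = 779 MPa, n = 0.318
  molybdenum: E = 326.0, α = 5.07, σ_y = 418.0 → σ = 387 MPa, n = 1.08
  silicon nitride: E = 315.0, α = 3.31, σ_y = 822.0 → σ = 244 MPa, n = 3.37
Beryllium has the lowest safety factor, n = 0.318.

beryllium, n = 0.318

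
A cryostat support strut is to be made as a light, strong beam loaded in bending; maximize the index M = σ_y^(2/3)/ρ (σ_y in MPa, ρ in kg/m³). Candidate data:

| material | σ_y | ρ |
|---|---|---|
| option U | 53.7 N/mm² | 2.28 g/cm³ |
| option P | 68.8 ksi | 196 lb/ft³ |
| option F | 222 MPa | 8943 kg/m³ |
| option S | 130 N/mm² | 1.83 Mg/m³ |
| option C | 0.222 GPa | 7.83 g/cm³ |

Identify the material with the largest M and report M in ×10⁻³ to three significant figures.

option P, M = 19.4×10⁻³

Convert each candidate to consistent units, then evaluate M:
  option U: σ_y = 53.70 MPa, ρ = 2280 kg/m³
  option P: σ_y = 474.4 MPa, ρ = 3140 kg/m³
  option F: σ_y = 222.0 MPa, ρ = 8943 kg/m³
  option S: σ_y = 130.0 MPa, ρ = 1830 kg/m³
  option C: σ_y = 222.0 MPa, ρ = 7830 kg/m³
  option P: M = 19.4×10⁻³
  option S: M = 14.0×10⁻³
  option U: M = 6.24×10⁻³
  option C: M = 4.68×10⁻³
  option F: M = 4.10×10⁻³
The maximum is for option P.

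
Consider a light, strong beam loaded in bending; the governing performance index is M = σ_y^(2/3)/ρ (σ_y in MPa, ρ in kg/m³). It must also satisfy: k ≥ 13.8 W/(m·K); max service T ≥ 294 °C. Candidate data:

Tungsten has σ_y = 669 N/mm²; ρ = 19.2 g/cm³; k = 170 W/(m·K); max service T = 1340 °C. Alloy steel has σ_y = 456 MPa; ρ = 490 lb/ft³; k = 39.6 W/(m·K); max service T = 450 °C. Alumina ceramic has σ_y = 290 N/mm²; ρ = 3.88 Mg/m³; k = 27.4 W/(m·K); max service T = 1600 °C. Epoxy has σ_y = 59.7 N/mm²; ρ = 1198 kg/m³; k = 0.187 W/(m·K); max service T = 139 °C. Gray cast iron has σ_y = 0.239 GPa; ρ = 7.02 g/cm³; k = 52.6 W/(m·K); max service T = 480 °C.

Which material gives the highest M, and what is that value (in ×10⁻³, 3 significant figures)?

Screen on constraints: k ≥ 13.8 W/(m·K); max service T ≥ 294 °C. Survivors: tungsten, alloy steel, alumina ceramic, gray cast iron.
Putting every candidate on a common basis:
  tungsten: σ_y = 669.0 MPa, ρ = 19200 kg/m³
  alloy steel: σ_y = 456.0 MPa, ρ = 7849 kg/m³
  alumina ceramic: σ_y = 290.0 MPa, ρ = 3880 kg/m³
  gray cast iron: σ_y = 239.0 MPa, ρ = 7020 kg/m³
  alumina ceramic: M = 11.3×10⁻³
  alloy steel: M = 7.55×10⁻³
  gray cast iron: M = 5.49×10⁻³
  tungsten: M = 3.98×10⁻³
Highest index: alumina ceramic.

alumina ceramic, M = 11.3×10⁻³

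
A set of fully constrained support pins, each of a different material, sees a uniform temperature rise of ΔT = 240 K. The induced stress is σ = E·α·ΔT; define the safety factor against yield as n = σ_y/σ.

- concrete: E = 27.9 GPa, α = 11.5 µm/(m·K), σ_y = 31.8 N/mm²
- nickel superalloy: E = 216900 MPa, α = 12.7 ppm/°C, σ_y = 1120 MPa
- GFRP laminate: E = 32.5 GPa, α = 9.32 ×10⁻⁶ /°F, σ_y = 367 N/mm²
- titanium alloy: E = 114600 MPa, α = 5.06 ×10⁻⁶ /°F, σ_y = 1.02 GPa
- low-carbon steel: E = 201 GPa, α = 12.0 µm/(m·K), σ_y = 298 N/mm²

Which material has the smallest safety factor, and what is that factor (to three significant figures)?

concrete, n = 0.413

Per material, after unit conversion:
  concrete: E = 27.90, α = 11.5, σ_y = 31.80 → σ = 77.0 MPa, n = 0.413
  nickel superalloy: E = 216.9, α = 12.7, σ_y = 1120 → σ = 661 MPa, n = 1.69
  GFRP laminate: E = 32.50, α = 16.8, σ_y = 367.0 → σ = 131 MPa, n = 2.80
  titanium alloy: E = 114.6, α = 9.11, σ_y = 1020 → σ = 251 MPa, n = 4.07
  low-carbon steel: E = 201.0, α = 12.0, σ_y = 298.0 → σ = 579 MPa, n = 0.515
Concrete has the lowest safety factor, n = 0.413.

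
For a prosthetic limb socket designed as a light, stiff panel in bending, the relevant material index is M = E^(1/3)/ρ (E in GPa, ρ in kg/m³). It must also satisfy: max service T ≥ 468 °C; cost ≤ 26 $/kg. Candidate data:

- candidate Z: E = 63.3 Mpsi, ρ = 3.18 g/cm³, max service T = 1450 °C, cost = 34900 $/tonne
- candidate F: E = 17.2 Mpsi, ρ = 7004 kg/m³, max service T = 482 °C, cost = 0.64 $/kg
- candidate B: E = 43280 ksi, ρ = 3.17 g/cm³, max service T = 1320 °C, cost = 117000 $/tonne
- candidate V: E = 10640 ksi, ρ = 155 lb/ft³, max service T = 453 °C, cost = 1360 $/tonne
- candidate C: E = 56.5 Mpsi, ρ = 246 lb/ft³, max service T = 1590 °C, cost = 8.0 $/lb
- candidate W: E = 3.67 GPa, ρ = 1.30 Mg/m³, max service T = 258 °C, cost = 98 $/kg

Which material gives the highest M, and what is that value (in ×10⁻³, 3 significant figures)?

Screen on constraints: max service T ≥ 468 °C; cost ≤ 26 $/kg. Survivors: candidate F, candidate C.
Putting every candidate on a common basis:
  candidate F: E = 118.6 GPa, ρ = 7004 kg/m³
  candidate C: E = 389.6 GPa, ρ = 3941 kg/m³
  candidate C: M = 1.85×10⁻³
  candidate F: M = 0.701×10⁻³
The maximum is for candidate C.

candidate C, M = 1.85×10⁻³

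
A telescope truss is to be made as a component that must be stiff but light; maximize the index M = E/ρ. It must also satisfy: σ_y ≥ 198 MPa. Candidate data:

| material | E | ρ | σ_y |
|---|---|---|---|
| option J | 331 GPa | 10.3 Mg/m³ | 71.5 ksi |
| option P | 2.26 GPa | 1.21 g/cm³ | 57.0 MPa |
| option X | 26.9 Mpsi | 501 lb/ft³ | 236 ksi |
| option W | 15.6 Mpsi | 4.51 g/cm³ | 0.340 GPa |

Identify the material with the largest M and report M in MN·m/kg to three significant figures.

option J, M = 32.1 MN·m/kg

Screen on constraints: σ_y ≥ 198 MPa. Survivors: option J, option X, option W.
In SI units:
  option J: E = 331.0 GPa, ρ = 10300 kg/m³
  option X: E = 185.5 GPa, ρ = 8025 kg/m³
  option W: E = 107.6 GPa, ρ = 4510 kg/m³
  option J: M = 32.1 MN·m/kg
  option W: M = 23.8 MN·m/kg
  option X: M = 23.1 MN·m/kg
Option J has the largest M.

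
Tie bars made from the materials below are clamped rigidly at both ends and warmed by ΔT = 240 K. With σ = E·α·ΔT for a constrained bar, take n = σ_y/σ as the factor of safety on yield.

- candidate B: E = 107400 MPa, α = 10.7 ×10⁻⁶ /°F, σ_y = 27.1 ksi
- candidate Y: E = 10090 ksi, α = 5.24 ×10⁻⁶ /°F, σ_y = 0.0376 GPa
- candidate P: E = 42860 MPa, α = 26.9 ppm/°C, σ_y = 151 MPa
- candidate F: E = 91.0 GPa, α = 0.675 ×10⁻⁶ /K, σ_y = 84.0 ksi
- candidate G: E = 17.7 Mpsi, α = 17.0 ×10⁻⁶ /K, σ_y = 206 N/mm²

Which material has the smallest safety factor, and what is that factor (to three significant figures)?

In consistent units (E in GPa, α in ×10⁻⁶/K, σ_y in MPa):
  candidate B: E = 107.4, α = 19.3, σ_y = 186.8 → σ = 496 MPa, n = 0.376
  candidate Y: E = 69.57, α = 9.43, σ_y = 37.60 → σ = 157 MPa, n = 0.239
  candidate P: E = 42.86, α = 26.9, σ_y = 151.0 → σ = 277 MPa, n = 0.546
  candidate F: E = 91.00, α = 0.675, σ_y = 579.2 → σ = 14.7 MPa, n = 39.3
  candidate G: E = 122.0, α = 17.0, σ_y = 206.0 → σ = 498 MPa, n = 0.414
The minimum is candidate Y at n = 0.239.

candidate Y, n = 0.239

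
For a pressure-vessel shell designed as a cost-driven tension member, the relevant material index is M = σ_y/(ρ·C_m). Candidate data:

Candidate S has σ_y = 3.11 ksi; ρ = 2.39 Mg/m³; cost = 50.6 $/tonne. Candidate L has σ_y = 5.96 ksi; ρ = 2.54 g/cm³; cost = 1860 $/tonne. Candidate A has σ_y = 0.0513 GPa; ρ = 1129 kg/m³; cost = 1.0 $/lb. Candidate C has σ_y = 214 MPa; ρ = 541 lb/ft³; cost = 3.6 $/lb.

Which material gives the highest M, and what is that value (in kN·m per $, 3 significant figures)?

candidate S, M = 177 kN·m per $

Normalizing units and computing the index:
  candidate S: σ_y = 21.44 MPa, ρ = 2390 kg/m³, cost = 0.05060 $/kg
  candidate L: σ_y = 41.09 MPa, ρ = 2540 kg/m³, cost = 1.860 $/kg
  candidate A: σ_y = 51.30 MPa, ρ = 1129 kg/m³, cost = 2.205 $/kg
  candidate C: σ_y = 214.0 MPa, ρ = 8666 kg/m³, cost = 7.937 $/kg
  candidate S: M = 177 kN·m per $
  candidate A: M = 20.6 kN·m per $
  candidate L: M = 8.70 kN·m per $
  candidate C: M = 3.11 kN·m per $
The maximum is for candidate S.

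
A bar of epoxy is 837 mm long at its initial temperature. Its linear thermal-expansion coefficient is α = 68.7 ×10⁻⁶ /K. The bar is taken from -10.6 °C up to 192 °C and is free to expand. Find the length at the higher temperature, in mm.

ΔT = 192 − (-10.6) = 202.6 K.
ΔL = α·L₀·ΔT = 68.7×10⁻⁶ × 837 mm × 202.6 K = 11.6 mm.
L = L₀ + ΔL = 837 + 11.6 = 848.65 mm.

848.65 mm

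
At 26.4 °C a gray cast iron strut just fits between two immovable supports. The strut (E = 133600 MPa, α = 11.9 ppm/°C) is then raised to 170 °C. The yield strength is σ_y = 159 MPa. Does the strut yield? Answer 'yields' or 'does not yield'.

E = 133600 MPa = 133.6 GPa.
ΔT = 143.6 K. Constrained thermal stress σ = E·α·ΔT = 133.6×10³ MPa × 11.9×10⁻⁶ × 143.6 = 228 MPa (compressive).
Compare to σ_y = 159 MPa: σ ≥ σ_y, so it yields.

yields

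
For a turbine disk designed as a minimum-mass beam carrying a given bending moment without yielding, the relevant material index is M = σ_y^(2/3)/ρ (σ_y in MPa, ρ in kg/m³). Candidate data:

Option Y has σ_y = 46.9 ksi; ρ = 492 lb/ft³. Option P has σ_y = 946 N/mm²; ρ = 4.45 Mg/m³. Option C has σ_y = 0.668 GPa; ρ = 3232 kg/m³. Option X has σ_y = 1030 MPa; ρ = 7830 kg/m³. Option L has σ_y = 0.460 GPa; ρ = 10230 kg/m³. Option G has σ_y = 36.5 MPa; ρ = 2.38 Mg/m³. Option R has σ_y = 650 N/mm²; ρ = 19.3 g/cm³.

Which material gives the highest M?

option C

Normalizing units and computing the index:
  option Y: σ_y = 323.4 MPa, ρ = 7881 kg/m³
  option P: σ_y = 946.0 MPa, ρ = 4450 kg/m³
  option C: σ_y = 668.0 MPa, ρ = 3232 kg/m³
  option X: σ_y = 1030 MPa, ρ = 7830 kg/m³
  option L: σ_y = 460.0 MPa, ρ = 10230 kg/m³
  option G: σ_y = 36.50 MPa, ρ = 2380 kg/m³
  option R: σ_y = 650.0 MPa, ρ = 19300 kg/m³
  option C: M = 23.6×10⁻³
  option P: M = 21.7×10⁻³
  option X: M = 13.0×10⁻³
  option Y: M = 5.98×10⁻³
  option L: M = 5.83×10⁻³
  option G: M = 4.62×10⁻³
  option R: M = 3.89×10⁻³
Highest index: option C.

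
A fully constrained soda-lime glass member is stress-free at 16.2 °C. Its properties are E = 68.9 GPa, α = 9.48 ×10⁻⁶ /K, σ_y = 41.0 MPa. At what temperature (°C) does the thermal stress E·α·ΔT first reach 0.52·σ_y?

E·α·ΔT = 21.32 MPa ⇒ ΔT = 21.32 / (68.90×10³ × 9.48×10⁻⁶) = 32.64 K.
T = 16.2 + 32.64 = 48.84 °C.

48.8 °C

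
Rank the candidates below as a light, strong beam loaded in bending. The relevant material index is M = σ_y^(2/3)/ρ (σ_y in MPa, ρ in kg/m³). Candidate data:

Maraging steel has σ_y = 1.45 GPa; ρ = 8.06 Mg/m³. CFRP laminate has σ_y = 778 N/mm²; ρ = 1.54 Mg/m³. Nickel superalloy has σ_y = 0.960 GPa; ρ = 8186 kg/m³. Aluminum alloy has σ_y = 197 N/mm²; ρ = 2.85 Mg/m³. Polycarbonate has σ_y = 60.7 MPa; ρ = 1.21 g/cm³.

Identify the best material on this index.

CFRP laminate

After converting to SI:
  maraging steel: σ_y = 1450 MPa, ρ = 8060 kg/m³
  CFRP laminate: σ_y = 778.0 MPa, ρ = 1540 kg/m³
  nickel superalloy: σ_y = 960.0 MPa, ρ = 8186 kg/m³
  aluminum alloy: σ_y = 197.0 MPa, ρ = 2850 kg/m³
  polycarbonate: σ_y = 60.70 MPa, ρ = 1210 kg/m³
  CFRP laminate: M = 54.9×10⁻³
  maraging steel: M = 15.9×10⁻³
  polycarbonate: M = 12.8×10⁻³
  nickel superalloy: M = 11.9×10⁻³
  aluminum alloy: M = 11.9×10⁻³
CFRP laminate has the largest M.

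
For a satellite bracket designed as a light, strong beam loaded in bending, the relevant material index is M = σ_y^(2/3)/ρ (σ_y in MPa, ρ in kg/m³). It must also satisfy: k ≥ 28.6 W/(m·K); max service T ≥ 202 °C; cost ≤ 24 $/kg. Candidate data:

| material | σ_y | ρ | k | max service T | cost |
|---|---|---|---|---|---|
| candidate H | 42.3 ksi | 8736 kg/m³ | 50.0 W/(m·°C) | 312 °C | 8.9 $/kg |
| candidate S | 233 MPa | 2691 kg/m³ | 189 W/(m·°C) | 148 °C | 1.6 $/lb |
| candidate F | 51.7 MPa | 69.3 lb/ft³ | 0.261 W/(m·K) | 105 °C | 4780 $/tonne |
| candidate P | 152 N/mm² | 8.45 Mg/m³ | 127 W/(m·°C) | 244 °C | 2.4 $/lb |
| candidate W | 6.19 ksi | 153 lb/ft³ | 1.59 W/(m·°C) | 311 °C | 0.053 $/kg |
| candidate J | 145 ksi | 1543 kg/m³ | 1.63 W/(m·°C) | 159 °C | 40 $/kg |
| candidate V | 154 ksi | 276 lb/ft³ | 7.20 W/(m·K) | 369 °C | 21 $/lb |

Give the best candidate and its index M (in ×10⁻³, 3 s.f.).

Screen on constraints: k ≥ 28.6 W/(m·K); max service T ≥ 202 °C; cost ≤ 24 $/kg. Survivors: candidate H, candidate P.
After converting to SI:
  candidate H: σ_y = 291.6 MPa, ρ = 8736 kg/m³
  candidate P: σ_y = 152.0 MPa, ρ = 8450 kg/m³
  candidate H: M = 5.03×10⁻³
  candidate P: M = 3.37×10⁻³
The maximum is for candidate H.

candidate H, M = 5.03×10⁻³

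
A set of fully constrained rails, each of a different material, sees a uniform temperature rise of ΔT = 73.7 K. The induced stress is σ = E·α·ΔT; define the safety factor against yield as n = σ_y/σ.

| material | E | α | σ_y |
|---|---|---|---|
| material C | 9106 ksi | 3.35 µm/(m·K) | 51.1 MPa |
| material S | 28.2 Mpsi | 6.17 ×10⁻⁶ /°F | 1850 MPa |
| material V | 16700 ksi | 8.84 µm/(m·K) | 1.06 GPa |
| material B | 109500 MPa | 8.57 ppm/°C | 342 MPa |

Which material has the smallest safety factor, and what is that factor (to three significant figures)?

material C, n = 3.30

Converting E to GPa, α to ×10⁻⁶/K, σ_y to MPa, then σ and n for each:
  material C: E = 62.78, α = 3.35, σ_y = 51.10 → σ = 15.5 MPa, n = 3.30
  material S: E = 194.4, α = 11.1, σ_y = 1850 → σ = 159 MPa, n = 11.6
  material V: E = 115.1, α = 8.84, σ_y = 1060 → σ = 75.0 MPa, n = 14.1
  material B: E = 109.5, α = 8.57, σ_y = 342.0 → σ = 69.2 MPa, n = 4.94
Smallest n: material C with n = 3.30.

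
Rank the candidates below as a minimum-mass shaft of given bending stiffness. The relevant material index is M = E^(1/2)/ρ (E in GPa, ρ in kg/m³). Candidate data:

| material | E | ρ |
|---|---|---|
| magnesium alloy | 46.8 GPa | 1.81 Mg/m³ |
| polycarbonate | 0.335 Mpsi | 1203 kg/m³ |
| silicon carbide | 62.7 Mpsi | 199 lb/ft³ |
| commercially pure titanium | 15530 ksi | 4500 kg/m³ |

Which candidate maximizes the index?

silicon carbide

After converting to SI:
  magnesium alloy: E = 46.80 GPa, ρ = 1810 kg/m³
  polycarbonate: E = 2.310 GPa, ρ = 1203 kg/m³
  silicon carbide: E = 432.3 GPa, ρ = 3188 kg/m³
  commercially pure titanium: E = 107.1 GPa, ρ = 4500 kg/m³
  silicon carbide: M = 6.52×10⁻³
  magnesium alloy: M = 3.78×10⁻³
  commercially pure titanium: M = 2.30×10⁻³
  polycarbonate: M = 1.26×10⁻³
Silicon carbide has the largest M.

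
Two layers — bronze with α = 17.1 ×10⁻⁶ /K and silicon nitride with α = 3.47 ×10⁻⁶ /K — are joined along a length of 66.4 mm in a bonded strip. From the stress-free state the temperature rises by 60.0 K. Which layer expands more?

α(bronze) = 17.1×10⁻⁶/K vs α(silicon nitride) = 3.47×10⁻⁶/K.
Higher α expands more for the same ΔT: bronze.

bronze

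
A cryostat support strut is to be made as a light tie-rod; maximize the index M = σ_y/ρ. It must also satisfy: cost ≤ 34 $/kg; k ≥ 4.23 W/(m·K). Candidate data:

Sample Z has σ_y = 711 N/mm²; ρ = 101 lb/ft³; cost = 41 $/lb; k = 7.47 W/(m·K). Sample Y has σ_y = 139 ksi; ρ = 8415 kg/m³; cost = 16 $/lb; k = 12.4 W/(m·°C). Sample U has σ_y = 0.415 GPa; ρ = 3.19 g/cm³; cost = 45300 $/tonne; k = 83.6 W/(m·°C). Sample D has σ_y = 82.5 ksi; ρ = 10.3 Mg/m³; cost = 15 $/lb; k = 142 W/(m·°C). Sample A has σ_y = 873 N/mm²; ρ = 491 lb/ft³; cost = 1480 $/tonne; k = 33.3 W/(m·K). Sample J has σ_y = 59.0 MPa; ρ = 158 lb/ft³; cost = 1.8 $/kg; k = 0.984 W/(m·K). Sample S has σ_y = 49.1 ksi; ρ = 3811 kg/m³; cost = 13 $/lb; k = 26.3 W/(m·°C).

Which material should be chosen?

sample A

Screen on constraints: cost ≤ 34 $/kg; k ≥ 4.23 W/(m·K). Survivors: sample D, sample A, sample S.
Convert each candidate to consistent units, then evaluate M:
  sample D: σ_y = 568.8 MPa, ρ = 10300 kg/m³
  sample A: σ_y = 873.0 MPa, ρ = 7865 kg/m³
  sample S: σ_y = 338.5 MPa, ρ = 3811 kg/m³
  sample A: M = 111 kN·m/kg
  sample S: M = 88.8 kN·m/kg
  sample D: M = 55.2 kN·m/kg
The maximum is for sample A.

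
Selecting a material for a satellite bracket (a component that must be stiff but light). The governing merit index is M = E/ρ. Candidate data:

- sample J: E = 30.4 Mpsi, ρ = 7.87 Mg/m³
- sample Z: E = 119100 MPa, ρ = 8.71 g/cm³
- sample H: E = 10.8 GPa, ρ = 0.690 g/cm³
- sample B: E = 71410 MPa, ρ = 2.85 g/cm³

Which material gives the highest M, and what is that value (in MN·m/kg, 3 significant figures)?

In SI units:
  sample J: E = 209.6 GPa, ρ = 7870 kg/m³
  sample Z: E = 119.1 GPa, ρ = 8710 kg/m³
  sample H: E = 10.80 GPa, ρ = 690.0 kg/m³
  sample B: E = 71.41 GPa, ρ = 2850 kg/m³
  sample J: M = 26.6 MN·m/kg
  sample B: M = 25.1 MN·m/kg
  sample H: M = 15.7 MN·m/kg
  sample Z: M = 13.7 MN·m/kg
Sample J has the largest M.

sample J, M = 26.6 MN·m/kg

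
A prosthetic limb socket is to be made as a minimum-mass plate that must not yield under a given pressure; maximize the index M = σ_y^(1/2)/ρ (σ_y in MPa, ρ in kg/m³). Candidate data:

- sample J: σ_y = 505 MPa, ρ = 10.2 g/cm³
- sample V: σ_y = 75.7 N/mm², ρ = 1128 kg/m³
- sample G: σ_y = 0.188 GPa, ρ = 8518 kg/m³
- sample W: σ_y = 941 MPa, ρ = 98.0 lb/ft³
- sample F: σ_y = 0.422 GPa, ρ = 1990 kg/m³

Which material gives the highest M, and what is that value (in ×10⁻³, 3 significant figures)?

Convert each candidate to consistent units, then evaluate M:
  sample J: σ_y = 505.0 MPa, ρ = 10200 kg/m³
  sample V: σ_y = 75.70 MPa, ρ = 1128 kg/m³
  sample G: σ_y = 188.0 MPa, ρ = 8518 kg/m³
  sample W: σ_y = 941.0 MPa, ρ = 1570 kg/m³
  sample F: σ_y = 422.0 MPa, ρ = 1990 kg/m³
  sample W: M = 19.5×10⁻³
  sample F: M = 10.3×10⁻³
  sample V: M = 7.71×10⁻³
  sample J: M = 2.20×10⁻³
  sample G: M = 1.61×10⁻³
Highest index: sample W.

sample W, M = 19.5×10⁻³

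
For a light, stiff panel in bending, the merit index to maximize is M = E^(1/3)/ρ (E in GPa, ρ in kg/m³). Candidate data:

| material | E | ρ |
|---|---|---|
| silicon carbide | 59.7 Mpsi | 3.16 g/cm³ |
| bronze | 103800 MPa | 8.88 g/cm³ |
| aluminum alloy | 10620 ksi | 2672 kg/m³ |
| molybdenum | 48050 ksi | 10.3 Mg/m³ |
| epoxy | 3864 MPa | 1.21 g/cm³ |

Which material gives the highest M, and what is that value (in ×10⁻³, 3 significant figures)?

In SI units:
  silicon carbide: E = 411.6 GPa, ρ = 3160 kg/m³
  bronze: E = 103.8 GPa, ρ = 8880 kg/m³
  aluminum alloy: E = 73.22 GPa, ρ = 2672 kg/m³
  molybdenum: E = 331.3 GPa, ρ = 10300 kg/m³
  epoxy: E = 3.864 GPa, ρ = 1210 kg/m³
  silicon carbide: M = 2.35×10⁻³
  aluminum alloy: M = 1.57×10⁻³
  epoxy: M = 1.30×10⁻³
  molybdenum: M = 0.672×10⁻³
  bronze: M = 0.529×10⁻³
The maximum is for silicon carbide.

silicon carbide, M = 2.35×10⁻³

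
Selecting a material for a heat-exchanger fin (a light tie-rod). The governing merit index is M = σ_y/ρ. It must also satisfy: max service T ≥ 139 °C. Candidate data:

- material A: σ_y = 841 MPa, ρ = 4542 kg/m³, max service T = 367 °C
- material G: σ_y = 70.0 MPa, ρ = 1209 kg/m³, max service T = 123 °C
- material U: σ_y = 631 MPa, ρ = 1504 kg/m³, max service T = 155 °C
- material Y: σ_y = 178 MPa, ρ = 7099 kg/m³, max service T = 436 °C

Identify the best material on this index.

Screen on constraints: max service T ≥ 139 °C. Survivors: material A, material U, material Y.
Per-candidate index values:
  material U: M = 420 kN·m/kg
  material A: M = 185 kN·m/kg
  material Y: M = 25.1 kN·m/kg
Material U ranks first.

material U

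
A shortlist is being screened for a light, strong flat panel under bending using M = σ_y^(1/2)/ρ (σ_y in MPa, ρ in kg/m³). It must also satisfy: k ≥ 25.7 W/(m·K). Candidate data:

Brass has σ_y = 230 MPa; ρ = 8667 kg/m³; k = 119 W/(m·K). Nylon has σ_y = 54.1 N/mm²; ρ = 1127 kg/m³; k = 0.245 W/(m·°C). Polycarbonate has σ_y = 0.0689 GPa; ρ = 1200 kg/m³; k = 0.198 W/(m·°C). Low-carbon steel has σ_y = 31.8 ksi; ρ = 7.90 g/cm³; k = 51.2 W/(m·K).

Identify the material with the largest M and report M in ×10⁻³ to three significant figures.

Screen on constraints: k ≥ 25.7 W/(m·K). Survivors: brass, low-carbon steel.
Normalizing units and computing the index:
  brass: σ_y = 230.0 MPa, ρ = 8667 kg/m³
  low-carbon steel: σ_y = 219.3 MPa, ρ = 7900 kg/m³
  low-carbon steel: M = 1.87×10⁻³
  brass: M = 1.75×10⁻³
Low-carbon steel ranks first.

low-carbon steel, M = 1.87×10⁻³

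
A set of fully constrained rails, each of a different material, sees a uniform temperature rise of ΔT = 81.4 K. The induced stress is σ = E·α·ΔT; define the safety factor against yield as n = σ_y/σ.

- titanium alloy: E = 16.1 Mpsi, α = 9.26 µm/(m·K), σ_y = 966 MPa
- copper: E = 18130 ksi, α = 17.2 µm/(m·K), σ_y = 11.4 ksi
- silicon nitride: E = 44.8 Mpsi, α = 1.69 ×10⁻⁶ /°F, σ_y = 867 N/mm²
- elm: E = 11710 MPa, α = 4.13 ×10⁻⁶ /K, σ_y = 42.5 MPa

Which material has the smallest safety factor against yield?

copper

With everything in SI (GPa, ×10⁻⁶/K, MPa):
  titanium alloy: E = 111.0, α = 9.26, σ_y = 966.0 → σ = 83.7 MPa, n = 11.5
  copper: E = 125.0, α = 17.2, σ_y = 78.60 → σ = 175 MPa, n = 0.449
  silicon nitride: E = 308.9, α = 3.04, σ_y = 867.0 → σ = 76.5 MPa, n = 11.3
  elm: E = 11.71, α = 4.13, σ_y = 42.50 → σ = 3.94 MPa, n = 10.8
The minimum is copper at n = 0.449.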